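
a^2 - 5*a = a*(a - 5)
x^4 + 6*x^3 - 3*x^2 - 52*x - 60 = (x - 3)*(x + 2)^2*(x + 5)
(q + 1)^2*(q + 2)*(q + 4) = q^4 + 8*q^3 + 21*q^2 + 22*q + 8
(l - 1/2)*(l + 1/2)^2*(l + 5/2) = l^4 + 3*l^3 + l^2 - 3*l/4 - 5/16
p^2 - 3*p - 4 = (p - 4)*(p + 1)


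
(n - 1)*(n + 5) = n^2 + 4*n - 5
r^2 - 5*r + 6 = (r - 3)*(r - 2)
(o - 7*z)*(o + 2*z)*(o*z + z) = o^3*z - 5*o^2*z^2 + o^2*z - 14*o*z^3 - 5*o*z^2 - 14*z^3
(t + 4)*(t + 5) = t^2 + 9*t + 20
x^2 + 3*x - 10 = (x - 2)*(x + 5)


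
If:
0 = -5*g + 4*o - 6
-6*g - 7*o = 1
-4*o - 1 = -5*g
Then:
No Solution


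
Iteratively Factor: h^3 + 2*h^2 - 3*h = (h + 3)*(h^2 - h) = h*(h + 3)*(h - 1)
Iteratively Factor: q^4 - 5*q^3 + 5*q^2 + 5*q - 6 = (q - 1)*(q^3 - 4*q^2 + q + 6) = (q - 2)*(q - 1)*(q^2 - 2*q - 3) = (q - 3)*(q - 2)*(q - 1)*(q + 1)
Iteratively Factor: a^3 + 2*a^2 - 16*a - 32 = (a - 4)*(a^2 + 6*a + 8) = (a - 4)*(a + 2)*(a + 4)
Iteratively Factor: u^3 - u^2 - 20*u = (u - 5)*(u^2 + 4*u) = (u - 5)*(u + 4)*(u)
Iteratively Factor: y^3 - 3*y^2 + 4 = (y - 2)*(y^2 - y - 2) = (y - 2)^2*(y + 1)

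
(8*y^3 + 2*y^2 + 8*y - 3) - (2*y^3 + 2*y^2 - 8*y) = 6*y^3 + 16*y - 3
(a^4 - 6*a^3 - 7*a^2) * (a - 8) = a^5 - 14*a^4 + 41*a^3 + 56*a^2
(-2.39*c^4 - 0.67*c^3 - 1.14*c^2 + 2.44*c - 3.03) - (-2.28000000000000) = -2.39*c^4 - 0.67*c^3 - 1.14*c^2 + 2.44*c - 0.75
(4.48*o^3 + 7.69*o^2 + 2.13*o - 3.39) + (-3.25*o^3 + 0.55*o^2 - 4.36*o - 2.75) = 1.23*o^3 + 8.24*o^2 - 2.23*o - 6.14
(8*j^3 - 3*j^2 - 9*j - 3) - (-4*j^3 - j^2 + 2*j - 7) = 12*j^3 - 2*j^2 - 11*j + 4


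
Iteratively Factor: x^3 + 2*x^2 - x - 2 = (x + 1)*(x^2 + x - 2) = (x - 1)*(x + 1)*(x + 2)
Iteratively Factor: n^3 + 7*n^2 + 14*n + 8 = (n + 4)*(n^2 + 3*n + 2) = (n + 2)*(n + 4)*(n + 1)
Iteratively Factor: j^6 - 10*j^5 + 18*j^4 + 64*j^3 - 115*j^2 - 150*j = (j + 1)*(j^5 - 11*j^4 + 29*j^3 + 35*j^2 - 150*j) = (j - 5)*(j + 1)*(j^4 - 6*j^3 - j^2 + 30*j) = (j - 5)^2*(j + 1)*(j^3 - j^2 - 6*j) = (j - 5)^2*(j + 1)*(j + 2)*(j^2 - 3*j) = (j - 5)^2*(j - 3)*(j + 1)*(j + 2)*(j)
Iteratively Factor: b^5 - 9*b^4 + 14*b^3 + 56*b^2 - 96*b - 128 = (b + 1)*(b^4 - 10*b^3 + 24*b^2 + 32*b - 128) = (b + 1)*(b + 2)*(b^3 - 12*b^2 + 48*b - 64) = (b - 4)*(b + 1)*(b + 2)*(b^2 - 8*b + 16) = (b - 4)^2*(b + 1)*(b + 2)*(b - 4)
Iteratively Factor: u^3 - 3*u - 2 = (u + 1)*(u^2 - u - 2) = (u + 1)^2*(u - 2)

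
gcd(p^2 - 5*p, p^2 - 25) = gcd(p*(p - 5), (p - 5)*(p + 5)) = p - 5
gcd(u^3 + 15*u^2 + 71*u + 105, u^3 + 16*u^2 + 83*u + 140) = u^2 + 12*u + 35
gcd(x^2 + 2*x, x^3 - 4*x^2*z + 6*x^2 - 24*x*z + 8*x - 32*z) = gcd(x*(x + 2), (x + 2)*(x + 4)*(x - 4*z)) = x + 2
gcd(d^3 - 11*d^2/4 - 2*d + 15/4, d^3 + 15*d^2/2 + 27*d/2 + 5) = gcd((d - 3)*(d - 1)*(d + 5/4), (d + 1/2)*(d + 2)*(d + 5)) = 1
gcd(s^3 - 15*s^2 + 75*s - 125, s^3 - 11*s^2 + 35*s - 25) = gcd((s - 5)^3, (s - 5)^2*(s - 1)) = s^2 - 10*s + 25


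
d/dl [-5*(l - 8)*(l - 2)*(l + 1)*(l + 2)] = -20*l^3 + 105*l^2 + 120*l - 140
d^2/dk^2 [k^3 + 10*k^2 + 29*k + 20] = 6*k + 20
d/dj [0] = 0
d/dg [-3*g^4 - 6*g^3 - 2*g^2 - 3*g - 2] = -12*g^3 - 18*g^2 - 4*g - 3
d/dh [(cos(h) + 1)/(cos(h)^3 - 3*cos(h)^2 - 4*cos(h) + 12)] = 2*(cos(h)^3 - 3*cos(h) - 8)*sin(h)/((cos(h) - 3)^2*(cos(h) - 2)^2*(cos(h) + 2)^2)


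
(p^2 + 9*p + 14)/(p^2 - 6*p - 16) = (p + 7)/(p - 8)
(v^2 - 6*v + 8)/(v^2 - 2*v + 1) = (v^2 - 6*v + 8)/(v^2 - 2*v + 1)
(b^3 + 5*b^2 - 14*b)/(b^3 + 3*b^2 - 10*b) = (b + 7)/(b + 5)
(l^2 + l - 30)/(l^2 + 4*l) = (l^2 + l - 30)/(l*(l + 4))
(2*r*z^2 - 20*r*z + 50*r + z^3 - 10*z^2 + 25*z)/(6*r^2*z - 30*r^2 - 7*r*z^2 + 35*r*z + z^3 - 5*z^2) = (2*r*z - 10*r + z^2 - 5*z)/(6*r^2 - 7*r*z + z^2)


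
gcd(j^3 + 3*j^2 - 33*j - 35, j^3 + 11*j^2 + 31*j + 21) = j^2 + 8*j + 7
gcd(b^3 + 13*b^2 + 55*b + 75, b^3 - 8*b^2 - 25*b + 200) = b + 5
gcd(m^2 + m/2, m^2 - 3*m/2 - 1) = m + 1/2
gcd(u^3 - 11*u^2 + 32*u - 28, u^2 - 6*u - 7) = u - 7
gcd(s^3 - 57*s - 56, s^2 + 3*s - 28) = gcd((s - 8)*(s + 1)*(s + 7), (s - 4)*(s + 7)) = s + 7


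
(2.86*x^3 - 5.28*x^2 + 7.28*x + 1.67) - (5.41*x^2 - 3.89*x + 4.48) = 2.86*x^3 - 10.69*x^2 + 11.17*x - 2.81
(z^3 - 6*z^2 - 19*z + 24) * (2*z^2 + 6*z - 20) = 2*z^5 - 6*z^4 - 94*z^3 + 54*z^2 + 524*z - 480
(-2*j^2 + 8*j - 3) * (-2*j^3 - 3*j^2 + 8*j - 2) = 4*j^5 - 10*j^4 - 34*j^3 + 77*j^2 - 40*j + 6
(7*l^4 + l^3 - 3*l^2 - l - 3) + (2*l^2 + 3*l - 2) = 7*l^4 + l^3 - l^2 + 2*l - 5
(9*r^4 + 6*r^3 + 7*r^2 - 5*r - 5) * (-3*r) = -27*r^5 - 18*r^4 - 21*r^3 + 15*r^2 + 15*r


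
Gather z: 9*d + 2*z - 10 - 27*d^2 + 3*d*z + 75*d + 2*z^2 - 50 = -27*d^2 + 84*d + 2*z^2 + z*(3*d + 2) - 60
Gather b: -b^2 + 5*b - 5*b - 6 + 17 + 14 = 25 - b^2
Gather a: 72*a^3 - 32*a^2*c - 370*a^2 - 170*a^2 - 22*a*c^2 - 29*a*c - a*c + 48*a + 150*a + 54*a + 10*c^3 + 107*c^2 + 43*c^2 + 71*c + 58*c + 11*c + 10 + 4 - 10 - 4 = 72*a^3 + a^2*(-32*c - 540) + a*(-22*c^2 - 30*c + 252) + 10*c^3 + 150*c^2 + 140*c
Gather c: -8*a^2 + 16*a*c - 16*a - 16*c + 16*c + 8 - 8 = -8*a^2 + 16*a*c - 16*a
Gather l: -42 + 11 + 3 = -28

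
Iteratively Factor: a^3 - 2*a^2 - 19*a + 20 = (a - 5)*(a^2 + 3*a - 4) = (a - 5)*(a - 1)*(a + 4)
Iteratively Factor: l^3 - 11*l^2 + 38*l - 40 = (l - 5)*(l^2 - 6*l + 8) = (l - 5)*(l - 2)*(l - 4)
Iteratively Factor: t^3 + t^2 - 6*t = (t + 3)*(t^2 - 2*t) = (t - 2)*(t + 3)*(t)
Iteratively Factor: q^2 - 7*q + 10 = (q - 5)*(q - 2)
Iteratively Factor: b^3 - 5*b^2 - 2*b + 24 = (b + 2)*(b^2 - 7*b + 12) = (b - 3)*(b + 2)*(b - 4)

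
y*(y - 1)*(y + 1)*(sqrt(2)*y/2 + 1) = sqrt(2)*y^4/2 + y^3 - sqrt(2)*y^2/2 - y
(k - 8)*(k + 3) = k^2 - 5*k - 24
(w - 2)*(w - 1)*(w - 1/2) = w^3 - 7*w^2/2 + 7*w/2 - 1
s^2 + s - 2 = (s - 1)*(s + 2)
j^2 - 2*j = j*(j - 2)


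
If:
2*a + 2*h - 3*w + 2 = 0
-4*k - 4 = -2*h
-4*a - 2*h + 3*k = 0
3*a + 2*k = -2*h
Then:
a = -20/21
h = 34/21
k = -4/21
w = 10/9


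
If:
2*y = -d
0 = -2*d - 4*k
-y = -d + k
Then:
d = 0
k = 0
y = 0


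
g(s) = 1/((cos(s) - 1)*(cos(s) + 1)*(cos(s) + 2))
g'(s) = sin(s)/((cos(s) - 1)*(cos(s) + 1)*(cos(s) + 2)^2) + sin(s)/((cos(s) - 1)*(cos(s) + 1)^2*(cos(s) + 2)) + sin(s)/((cos(s) - 1)^2*(cos(s) + 1)*(cos(s) + 2)) = (-3 + 4*cos(s)/sin(s)^2 + 2/sin(s)^2)/((cos(s) + 2)^2*sin(s))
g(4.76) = -0.49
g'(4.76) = 0.19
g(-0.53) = -1.37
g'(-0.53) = -4.42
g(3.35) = -22.87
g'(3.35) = 220.87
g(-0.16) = -13.19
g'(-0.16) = -162.75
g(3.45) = -10.36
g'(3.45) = 68.07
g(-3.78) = -2.35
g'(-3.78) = -7.51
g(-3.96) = -1.43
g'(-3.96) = -3.46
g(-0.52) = -1.41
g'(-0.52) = -4.69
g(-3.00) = -49.72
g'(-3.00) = 704.49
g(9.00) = -5.41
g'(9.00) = -25.96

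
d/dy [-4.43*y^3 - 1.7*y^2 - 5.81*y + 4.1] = -13.29*y^2 - 3.4*y - 5.81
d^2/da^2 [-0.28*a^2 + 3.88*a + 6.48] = -0.560000000000000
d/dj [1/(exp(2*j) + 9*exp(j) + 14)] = (-2*exp(j) - 9)*exp(j)/(exp(2*j) + 9*exp(j) + 14)^2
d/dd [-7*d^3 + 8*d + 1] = 8 - 21*d^2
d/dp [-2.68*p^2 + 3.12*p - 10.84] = 3.12 - 5.36*p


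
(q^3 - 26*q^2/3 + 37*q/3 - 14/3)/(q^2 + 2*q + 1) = (3*q^3 - 26*q^2 + 37*q - 14)/(3*(q^2 + 2*q + 1))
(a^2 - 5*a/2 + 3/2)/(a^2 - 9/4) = 2*(a - 1)/(2*a + 3)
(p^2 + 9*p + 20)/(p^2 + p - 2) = (p^2 + 9*p + 20)/(p^2 + p - 2)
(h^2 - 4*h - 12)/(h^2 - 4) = (h - 6)/(h - 2)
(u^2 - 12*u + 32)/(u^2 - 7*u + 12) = (u - 8)/(u - 3)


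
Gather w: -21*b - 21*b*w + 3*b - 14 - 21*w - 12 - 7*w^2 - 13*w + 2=-18*b - 7*w^2 + w*(-21*b - 34) - 24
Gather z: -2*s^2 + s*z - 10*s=-2*s^2 + s*z - 10*s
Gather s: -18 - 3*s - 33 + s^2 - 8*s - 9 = s^2 - 11*s - 60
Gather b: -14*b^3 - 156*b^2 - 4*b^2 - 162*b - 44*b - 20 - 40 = -14*b^3 - 160*b^2 - 206*b - 60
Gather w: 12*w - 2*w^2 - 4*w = -2*w^2 + 8*w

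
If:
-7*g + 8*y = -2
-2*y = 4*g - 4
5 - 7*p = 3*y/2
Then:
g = 18/23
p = 100/161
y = 10/23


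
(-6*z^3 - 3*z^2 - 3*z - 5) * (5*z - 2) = -30*z^4 - 3*z^3 - 9*z^2 - 19*z + 10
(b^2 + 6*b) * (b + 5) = b^3 + 11*b^2 + 30*b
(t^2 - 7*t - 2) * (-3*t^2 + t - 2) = -3*t^4 + 22*t^3 - 3*t^2 + 12*t + 4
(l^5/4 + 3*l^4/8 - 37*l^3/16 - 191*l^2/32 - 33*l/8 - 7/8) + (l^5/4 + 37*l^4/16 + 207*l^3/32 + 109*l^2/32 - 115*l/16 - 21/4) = l^5/2 + 43*l^4/16 + 133*l^3/32 - 41*l^2/16 - 181*l/16 - 49/8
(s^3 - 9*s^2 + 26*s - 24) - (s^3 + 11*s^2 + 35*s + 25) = -20*s^2 - 9*s - 49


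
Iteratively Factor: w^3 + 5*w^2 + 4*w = (w + 4)*(w^2 + w) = (w + 1)*(w + 4)*(w)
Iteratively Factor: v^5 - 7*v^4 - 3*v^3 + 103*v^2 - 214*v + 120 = (v - 1)*(v^4 - 6*v^3 - 9*v^2 + 94*v - 120) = (v - 1)*(v + 4)*(v^3 - 10*v^2 + 31*v - 30) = (v - 5)*(v - 1)*(v + 4)*(v^2 - 5*v + 6) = (v - 5)*(v - 2)*(v - 1)*(v + 4)*(v - 3)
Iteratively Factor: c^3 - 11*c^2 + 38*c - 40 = (c - 4)*(c^2 - 7*c + 10) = (c - 5)*(c - 4)*(c - 2)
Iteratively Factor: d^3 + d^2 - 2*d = (d)*(d^2 + d - 2) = d*(d - 1)*(d + 2)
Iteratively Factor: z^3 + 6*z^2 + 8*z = (z)*(z^2 + 6*z + 8) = z*(z + 2)*(z + 4)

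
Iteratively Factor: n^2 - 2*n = (n)*(n - 2)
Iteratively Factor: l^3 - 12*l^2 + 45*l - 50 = (l - 5)*(l^2 - 7*l + 10) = (l - 5)*(l - 2)*(l - 5)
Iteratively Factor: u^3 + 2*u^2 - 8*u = (u + 4)*(u^2 - 2*u) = u*(u + 4)*(u - 2)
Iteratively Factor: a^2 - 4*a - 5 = (a - 5)*(a + 1)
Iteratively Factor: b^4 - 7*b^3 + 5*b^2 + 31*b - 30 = (b + 2)*(b^3 - 9*b^2 + 23*b - 15) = (b - 5)*(b + 2)*(b^2 - 4*b + 3) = (b - 5)*(b - 3)*(b + 2)*(b - 1)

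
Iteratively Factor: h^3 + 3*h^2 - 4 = (h - 1)*(h^2 + 4*h + 4) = (h - 1)*(h + 2)*(h + 2)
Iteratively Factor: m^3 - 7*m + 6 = (m - 2)*(m^2 + 2*m - 3) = (m - 2)*(m - 1)*(m + 3)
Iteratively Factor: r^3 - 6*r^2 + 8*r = (r - 4)*(r^2 - 2*r) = r*(r - 4)*(r - 2)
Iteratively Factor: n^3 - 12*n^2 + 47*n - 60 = (n - 5)*(n^2 - 7*n + 12) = (n - 5)*(n - 4)*(n - 3)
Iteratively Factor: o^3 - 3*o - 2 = (o + 1)*(o^2 - o - 2) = (o - 2)*(o + 1)*(o + 1)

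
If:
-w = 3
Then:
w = -3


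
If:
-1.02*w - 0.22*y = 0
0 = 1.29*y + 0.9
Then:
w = 0.15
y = -0.70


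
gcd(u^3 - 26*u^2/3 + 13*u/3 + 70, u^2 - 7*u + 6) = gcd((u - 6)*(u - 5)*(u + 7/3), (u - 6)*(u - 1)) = u - 6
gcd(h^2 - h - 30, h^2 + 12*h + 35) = h + 5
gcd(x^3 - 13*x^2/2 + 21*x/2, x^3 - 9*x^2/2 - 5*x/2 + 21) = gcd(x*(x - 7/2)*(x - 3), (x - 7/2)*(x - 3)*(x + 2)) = x^2 - 13*x/2 + 21/2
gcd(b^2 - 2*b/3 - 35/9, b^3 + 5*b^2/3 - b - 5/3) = b + 5/3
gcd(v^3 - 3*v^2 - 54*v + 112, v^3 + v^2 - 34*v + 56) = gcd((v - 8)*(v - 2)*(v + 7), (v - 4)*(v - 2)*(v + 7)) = v^2 + 5*v - 14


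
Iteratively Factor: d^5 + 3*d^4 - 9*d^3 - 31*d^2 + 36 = (d - 3)*(d^4 + 6*d^3 + 9*d^2 - 4*d - 12) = (d - 3)*(d - 1)*(d^3 + 7*d^2 + 16*d + 12) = (d - 3)*(d - 1)*(d + 2)*(d^2 + 5*d + 6) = (d - 3)*(d - 1)*(d + 2)^2*(d + 3)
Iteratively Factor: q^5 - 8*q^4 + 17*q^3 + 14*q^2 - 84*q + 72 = (q - 2)*(q^4 - 6*q^3 + 5*q^2 + 24*q - 36) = (q - 2)*(q + 2)*(q^3 - 8*q^2 + 21*q - 18) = (q - 3)*(q - 2)*(q + 2)*(q^2 - 5*q + 6) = (q - 3)*(q - 2)^2*(q + 2)*(q - 3)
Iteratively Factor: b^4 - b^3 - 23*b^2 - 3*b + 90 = (b - 2)*(b^3 + b^2 - 21*b - 45) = (b - 2)*(b + 3)*(b^2 - 2*b - 15) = (b - 2)*(b + 3)^2*(b - 5)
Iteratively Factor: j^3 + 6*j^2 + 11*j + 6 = (j + 3)*(j^2 + 3*j + 2) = (j + 1)*(j + 3)*(j + 2)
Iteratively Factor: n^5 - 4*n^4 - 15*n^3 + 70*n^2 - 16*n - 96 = (n - 3)*(n^4 - n^3 - 18*n^2 + 16*n + 32) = (n - 3)*(n + 4)*(n^3 - 5*n^2 + 2*n + 8) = (n - 4)*(n - 3)*(n + 4)*(n^2 - n - 2) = (n - 4)*(n - 3)*(n - 2)*(n + 4)*(n + 1)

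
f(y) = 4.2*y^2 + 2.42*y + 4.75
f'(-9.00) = -73.18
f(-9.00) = 323.17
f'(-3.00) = -22.78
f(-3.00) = 35.29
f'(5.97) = 52.57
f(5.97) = 168.89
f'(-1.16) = -7.32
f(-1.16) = 7.59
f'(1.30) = 13.34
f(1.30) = 14.99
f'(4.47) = 39.97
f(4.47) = 99.49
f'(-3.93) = -30.59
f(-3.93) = 60.11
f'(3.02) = 27.79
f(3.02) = 50.36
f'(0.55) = 7.04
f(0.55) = 7.35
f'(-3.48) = -26.81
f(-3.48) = 47.19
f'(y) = 8.4*y + 2.42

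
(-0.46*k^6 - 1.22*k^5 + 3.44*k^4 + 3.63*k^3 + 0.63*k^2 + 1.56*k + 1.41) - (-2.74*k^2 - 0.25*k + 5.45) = -0.46*k^6 - 1.22*k^5 + 3.44*k^4 + 3.63*k^3 + 3.37*k^2 + 1.81*k - 4.04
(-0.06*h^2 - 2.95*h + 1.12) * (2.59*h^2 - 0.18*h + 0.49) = -0.1554*h^4 - 7.6297*h^3 + 3.4024*h^2 - 1.6471*h + 0.5488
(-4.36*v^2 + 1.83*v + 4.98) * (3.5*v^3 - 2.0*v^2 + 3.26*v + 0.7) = -15.26*v^5 + 15.125*v^4 - 0.4436*v^3 - 7.0462*v^2 + 17.5158*v + 3.486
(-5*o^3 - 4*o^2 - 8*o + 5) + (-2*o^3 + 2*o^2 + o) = -7*o^3 - 2*o^2 - 7*o + 5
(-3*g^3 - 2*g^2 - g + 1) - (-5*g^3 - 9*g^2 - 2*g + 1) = 2*g^3 + 7*g^2 + g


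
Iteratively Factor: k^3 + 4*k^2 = (k)*(k^2 + 4*k) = k*(k + 4)*(k)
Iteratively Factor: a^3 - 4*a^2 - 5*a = (a - 5)*(a^2 + a) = (a - 5)*(a + 1)*(a)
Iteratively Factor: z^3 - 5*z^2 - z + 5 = (z - 5)*(z^2 - 1) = (z - 5)*(z + 1)*(z - 1)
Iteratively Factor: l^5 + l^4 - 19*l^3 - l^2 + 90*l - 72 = (l - 2)*(l^4 + 3*l^3 - 13*l^2 - 27*l + 36) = (l - 2)*(l + 4)*(l^3 - l^2 - 9*l + 9) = (l - 2)*(l + 3)*(l + 4)*(l^2 - 4*l + 3) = (l - 3)*(l - 2)*(l + 3)*(l + 4)*(l - 1)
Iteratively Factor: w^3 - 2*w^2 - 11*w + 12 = (w - 4)*(w^2 + 2*w - 3) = (w - 4)*(w + 3)*(w - 1)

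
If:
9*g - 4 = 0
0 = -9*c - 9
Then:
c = -1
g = 4/9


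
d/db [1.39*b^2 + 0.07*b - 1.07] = 2.78*b + 0.07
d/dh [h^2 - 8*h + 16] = 2*h - 8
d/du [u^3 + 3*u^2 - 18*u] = 3*u^2 + 6*u - 18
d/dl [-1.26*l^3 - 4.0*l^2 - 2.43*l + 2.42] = -3.78*l^2 - 8.0*l - 2.43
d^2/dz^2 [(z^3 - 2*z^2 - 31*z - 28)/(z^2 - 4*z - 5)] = -36/(z^3 - 15*z^2 + 75*z - 125)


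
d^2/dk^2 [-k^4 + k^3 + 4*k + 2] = 6*k*(1 - 2*k)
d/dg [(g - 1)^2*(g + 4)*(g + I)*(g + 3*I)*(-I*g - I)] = -6*I*g^5 + g^4*(20 - 15*I) + g^3*(48 + 32*I) + g^2*(-60 + 36*I) + g*(-24 - 38*I) + 16 - 9*I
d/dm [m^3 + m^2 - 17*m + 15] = 3*m^2 + 2*m - 17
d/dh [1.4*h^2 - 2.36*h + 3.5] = 2.8*h - 2.36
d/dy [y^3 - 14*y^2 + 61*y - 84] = 3*y^2 - 28*y + 61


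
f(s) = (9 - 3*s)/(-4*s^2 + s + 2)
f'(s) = (9 - 3*s)*(8*s - 1)/(-4*s^2 + s + 2)^2 - 3/(-4*s^2 + s + 2)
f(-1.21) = -2.49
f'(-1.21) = -4.66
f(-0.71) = -15.32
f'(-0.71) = -136.77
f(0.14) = 4.16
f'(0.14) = -1.21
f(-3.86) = -0.33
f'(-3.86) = -0.12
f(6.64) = 0.07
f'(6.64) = -0.00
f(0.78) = 19.23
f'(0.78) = 282.18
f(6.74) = 0.06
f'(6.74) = -0.00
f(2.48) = -0.08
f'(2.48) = 0.22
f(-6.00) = -0.18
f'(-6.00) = -0.04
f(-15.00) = -0.06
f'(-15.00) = 0.00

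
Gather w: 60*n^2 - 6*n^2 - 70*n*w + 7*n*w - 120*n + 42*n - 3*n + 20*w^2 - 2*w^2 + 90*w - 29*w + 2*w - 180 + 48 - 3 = 54*n^2 - 81*n + 18*w^2 + w*(63 - 63*n) - 135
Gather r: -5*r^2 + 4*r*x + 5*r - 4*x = -5*r^2 + r*(4*x + 5) - 4*x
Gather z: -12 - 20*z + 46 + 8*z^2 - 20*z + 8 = 8*z^2 - 40*z + 42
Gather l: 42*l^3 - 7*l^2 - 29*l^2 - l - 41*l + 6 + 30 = 42*l^3 - 36*l^2 - 42*l + 36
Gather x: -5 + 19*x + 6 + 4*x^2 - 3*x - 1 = 4*x^2 + 16*x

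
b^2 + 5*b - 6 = (b - 1)*(b + 6)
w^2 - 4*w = w*(w - 4)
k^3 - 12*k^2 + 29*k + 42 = (k - 7)*(k - 6)*(k + 1)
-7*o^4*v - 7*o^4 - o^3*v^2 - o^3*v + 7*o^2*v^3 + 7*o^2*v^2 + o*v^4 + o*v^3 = (-o + v)*(o + v)*(7*o + v)*(o*v + o)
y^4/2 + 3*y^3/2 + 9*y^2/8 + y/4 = y*(y/2 + 1)*(y + 1/2)^2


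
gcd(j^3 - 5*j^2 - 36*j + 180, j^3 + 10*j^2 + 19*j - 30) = j + 6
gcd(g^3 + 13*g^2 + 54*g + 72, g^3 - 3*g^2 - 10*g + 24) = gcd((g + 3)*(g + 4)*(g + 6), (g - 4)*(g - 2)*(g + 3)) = g + 3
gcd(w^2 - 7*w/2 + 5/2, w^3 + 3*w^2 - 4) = w - 1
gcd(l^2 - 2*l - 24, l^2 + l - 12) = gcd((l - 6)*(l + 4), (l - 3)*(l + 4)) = l + 4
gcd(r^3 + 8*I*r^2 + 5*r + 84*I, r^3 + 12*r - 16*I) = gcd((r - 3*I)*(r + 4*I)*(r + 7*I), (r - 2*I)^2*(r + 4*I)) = r + 4*I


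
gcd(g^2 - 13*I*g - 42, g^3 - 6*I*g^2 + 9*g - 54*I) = g - 6*I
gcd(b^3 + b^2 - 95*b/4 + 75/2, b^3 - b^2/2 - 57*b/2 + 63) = b + 6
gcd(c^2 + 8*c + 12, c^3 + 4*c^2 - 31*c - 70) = c + 2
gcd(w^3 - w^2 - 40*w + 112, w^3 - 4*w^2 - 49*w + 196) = w^2 + 3*w - 28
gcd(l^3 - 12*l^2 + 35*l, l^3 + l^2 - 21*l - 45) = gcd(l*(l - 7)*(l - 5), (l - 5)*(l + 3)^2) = l - 5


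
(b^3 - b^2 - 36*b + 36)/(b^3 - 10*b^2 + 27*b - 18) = (b + 6)/(b - 3)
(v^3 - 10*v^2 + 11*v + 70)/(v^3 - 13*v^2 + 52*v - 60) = (v^2 - 5*v - 14)/(v^2 - 8*v + 12)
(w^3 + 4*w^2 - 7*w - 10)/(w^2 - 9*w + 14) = (w^2 + 6*w + 5)/(w - 7)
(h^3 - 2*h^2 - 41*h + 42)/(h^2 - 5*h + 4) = (h^2 - h - 42)/(h - 4)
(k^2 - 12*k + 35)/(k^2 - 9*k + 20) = (k - 7)/(k - 4)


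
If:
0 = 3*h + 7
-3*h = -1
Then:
No Solution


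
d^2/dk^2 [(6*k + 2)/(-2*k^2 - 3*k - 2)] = 4*(-(3*k + 1)*(4*k + 3)^2 + (18*k + 11)*(2*k^2 + 3*k + 2))/(2*k^2 + 3*k + 2)^3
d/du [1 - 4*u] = -4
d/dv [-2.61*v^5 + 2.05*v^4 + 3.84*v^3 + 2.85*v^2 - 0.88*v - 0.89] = -13.05*v^4 + 8.2*v^3 + 11.52*v^2 + 5.7*v - 0.88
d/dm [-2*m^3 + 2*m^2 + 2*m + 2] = -6*m^2 + 4*m + 2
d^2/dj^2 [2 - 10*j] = 0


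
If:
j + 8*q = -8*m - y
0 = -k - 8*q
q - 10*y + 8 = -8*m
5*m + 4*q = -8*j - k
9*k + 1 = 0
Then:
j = 3637/47088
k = -1/9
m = -331/2943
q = 1/72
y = 33499/47088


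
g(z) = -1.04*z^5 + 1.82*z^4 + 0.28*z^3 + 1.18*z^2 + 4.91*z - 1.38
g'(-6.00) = -8290.69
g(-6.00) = 10396.92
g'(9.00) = -28715.89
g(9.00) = -49127.43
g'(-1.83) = -99.53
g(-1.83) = 33.63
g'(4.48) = -1407.74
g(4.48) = -1074.21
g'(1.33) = 10.39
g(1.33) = 9.26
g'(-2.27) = -219.35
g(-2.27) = 101.29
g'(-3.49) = -1074.00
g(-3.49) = 792.43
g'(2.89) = -168.27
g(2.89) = -53.28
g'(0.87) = 9.41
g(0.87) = 4.49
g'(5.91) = -4792.88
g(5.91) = -5151.44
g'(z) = -5.2*z^4 + 7.28*z^3 + 0.84*z^2 + 2.36*z + 4.91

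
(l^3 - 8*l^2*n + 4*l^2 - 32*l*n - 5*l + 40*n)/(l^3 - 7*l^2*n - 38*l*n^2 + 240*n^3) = (l^2 + 4*l - 5)/(l^2 + l*n - 30*n^2)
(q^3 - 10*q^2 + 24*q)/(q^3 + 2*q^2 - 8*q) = (q^2 - 10*q + 24)/(q^2 + 2*q - 8)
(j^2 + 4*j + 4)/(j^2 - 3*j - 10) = (j + 2)/(j - 5)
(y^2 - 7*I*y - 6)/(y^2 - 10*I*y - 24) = (y - I)/(y - 4*I)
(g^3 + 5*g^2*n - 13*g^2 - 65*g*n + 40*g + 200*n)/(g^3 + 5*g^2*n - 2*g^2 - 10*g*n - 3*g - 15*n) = (g^2 - 13*g + 40)/(g^2 - 2*g - 3)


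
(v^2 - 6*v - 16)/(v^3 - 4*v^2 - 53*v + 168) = (v + 2)/(v^2 + 4*v - 21)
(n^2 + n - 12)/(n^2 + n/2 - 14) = 2*(n - 3)/(2*n - 7)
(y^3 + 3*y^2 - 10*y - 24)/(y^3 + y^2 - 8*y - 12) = (y + 4)/(y + 2)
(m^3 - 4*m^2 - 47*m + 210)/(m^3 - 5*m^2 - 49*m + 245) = (m - 6)/(m - 7)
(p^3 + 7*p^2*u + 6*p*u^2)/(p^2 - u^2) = p*(p + 6*u)/(p - u)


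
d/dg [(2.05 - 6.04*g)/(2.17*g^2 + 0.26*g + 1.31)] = (13.1068*g^2 - 8.897*g - 8.4454)/(4.7089*g^4 + 1.1284*g^3 + 5.753*g^2 + 0.6812*g + 1.7161)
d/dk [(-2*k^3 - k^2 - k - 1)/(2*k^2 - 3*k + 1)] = (-4*k^4 + 12*k^3 - k^2 + 2*k - 4)/(4*k^4 - 12*k^3 + 13*k^2 - 6*k + 1)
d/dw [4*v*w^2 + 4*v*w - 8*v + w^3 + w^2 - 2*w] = 8*v*w + 4*v + 3*w^2 + 2*w - 2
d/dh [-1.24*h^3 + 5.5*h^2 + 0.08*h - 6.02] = -3.72*h^2 + 11.0*h + 0.08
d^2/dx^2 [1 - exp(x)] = -exp(x)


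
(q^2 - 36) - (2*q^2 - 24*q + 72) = -q^2 + 24*q - 108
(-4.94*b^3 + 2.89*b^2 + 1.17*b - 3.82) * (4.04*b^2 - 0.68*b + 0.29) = -19.9576*b^5 + 15.0348*b^4 + 1.329*b^3 - 15.3903*b^2 + 2.9369*b - 1.1078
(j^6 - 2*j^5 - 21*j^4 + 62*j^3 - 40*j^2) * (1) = j^6 - 2*j^5 - 21*j^4 + 62*j^3 - 40*j^2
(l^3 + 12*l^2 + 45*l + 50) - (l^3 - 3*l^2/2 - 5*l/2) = 27*l^2/2 + 95*l/2 + 50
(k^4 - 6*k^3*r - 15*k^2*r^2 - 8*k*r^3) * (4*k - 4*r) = 4*k^5 - 28*k^4*r - 36*k^3*r^2 + 28*k^2*r^3 + 32*k*r^4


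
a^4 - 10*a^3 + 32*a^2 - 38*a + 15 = (a - 5)*(a - 3)*(a - 1)^2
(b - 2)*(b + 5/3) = b^2 - b/3 - 10/3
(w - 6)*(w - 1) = w^2 - 7*w + 6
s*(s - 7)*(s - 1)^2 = s^4 - 9*s^3 + 15*s^2 - 7*s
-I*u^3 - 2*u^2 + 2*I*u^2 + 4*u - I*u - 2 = (u - 1)*(u - 2*I)*(-I*u + I)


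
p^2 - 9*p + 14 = (p - 7)*(p - 2)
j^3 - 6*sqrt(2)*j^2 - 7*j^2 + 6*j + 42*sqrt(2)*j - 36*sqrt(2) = (j - 6)*(j - 1)*(j - 6*sqrt(2))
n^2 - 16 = (n - 4)*(n + 4)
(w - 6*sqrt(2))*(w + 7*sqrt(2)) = w^2 + sqrt(2)*w - 84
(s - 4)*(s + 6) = s^2 + 2*s - 24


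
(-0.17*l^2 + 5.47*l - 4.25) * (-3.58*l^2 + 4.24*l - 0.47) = 0.6086*l^4 - 20.3034*l^3 + 38.4877*l^2 - 20.5909*l + 1.9975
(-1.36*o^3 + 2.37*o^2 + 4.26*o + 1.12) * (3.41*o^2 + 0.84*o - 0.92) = -4.6376*o^5 + 6.9393*o^4 + 17.7686*o^3 + 5.2172*o^2 - 2.9784*o - 1.0304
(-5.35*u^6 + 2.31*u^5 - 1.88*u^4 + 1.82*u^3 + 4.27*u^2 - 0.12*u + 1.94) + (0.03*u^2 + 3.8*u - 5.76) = -5.35*u^6 + 2.31*u^5 - 1.88*u^4 + 1.82*u^3 + 4.3*u^2 + 3.68*u - 3.82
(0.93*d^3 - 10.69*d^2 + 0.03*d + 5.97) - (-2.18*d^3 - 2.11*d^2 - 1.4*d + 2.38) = 3.11*d^3 - 8.58*d^2 + 1.43*d + 3.59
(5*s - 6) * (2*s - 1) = 10*s^2 - 17*s + 6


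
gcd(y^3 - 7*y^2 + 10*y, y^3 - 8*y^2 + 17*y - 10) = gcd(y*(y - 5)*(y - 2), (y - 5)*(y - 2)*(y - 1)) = y^2 - 7*y + 10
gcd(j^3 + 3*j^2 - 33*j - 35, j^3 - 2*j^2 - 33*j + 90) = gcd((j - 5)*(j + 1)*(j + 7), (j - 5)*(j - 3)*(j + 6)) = j - 5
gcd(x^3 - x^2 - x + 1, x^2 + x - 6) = 1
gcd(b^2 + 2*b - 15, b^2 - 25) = b + 5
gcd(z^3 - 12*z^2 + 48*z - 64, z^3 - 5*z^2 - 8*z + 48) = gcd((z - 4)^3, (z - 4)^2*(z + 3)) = z^2 - 8*z + 16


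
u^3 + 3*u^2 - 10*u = u*(u - 2)*(u + 5)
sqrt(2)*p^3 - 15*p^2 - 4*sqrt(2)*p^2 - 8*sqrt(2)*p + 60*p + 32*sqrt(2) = (p - 4)*(p - 8*sqrt(2))*(sqrt(2)*p + 1)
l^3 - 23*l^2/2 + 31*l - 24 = (l - 8)*(l - 2)*(l - 3/2)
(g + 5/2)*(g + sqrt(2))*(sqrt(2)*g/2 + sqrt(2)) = sqrt(2)*g^3/2 + g^2 + 9*sqrt(2)*g^2/4 + 5*sqrt(2)*g/2 + 9*g/2 + 5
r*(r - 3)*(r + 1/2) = r^3 - 5*r^2/2 - 3*r/2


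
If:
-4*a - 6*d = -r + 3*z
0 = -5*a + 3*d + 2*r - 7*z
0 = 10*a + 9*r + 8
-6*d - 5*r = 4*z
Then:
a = -107/226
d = 77/678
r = -41/113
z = 32/113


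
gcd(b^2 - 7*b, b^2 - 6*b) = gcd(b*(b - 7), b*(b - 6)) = b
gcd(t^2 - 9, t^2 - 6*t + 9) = t - 3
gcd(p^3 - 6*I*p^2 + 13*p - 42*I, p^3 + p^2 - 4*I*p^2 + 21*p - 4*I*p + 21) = p^2 - 4*I*p + 21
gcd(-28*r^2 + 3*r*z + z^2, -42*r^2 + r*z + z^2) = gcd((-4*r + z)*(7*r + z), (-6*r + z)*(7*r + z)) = 7*r + z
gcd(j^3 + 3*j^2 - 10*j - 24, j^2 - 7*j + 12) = j - 3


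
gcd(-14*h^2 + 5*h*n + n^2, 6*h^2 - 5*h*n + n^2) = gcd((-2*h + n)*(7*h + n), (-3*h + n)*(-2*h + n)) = 2*h - n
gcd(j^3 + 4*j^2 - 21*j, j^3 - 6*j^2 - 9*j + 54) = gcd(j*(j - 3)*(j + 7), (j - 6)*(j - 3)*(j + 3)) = j - 3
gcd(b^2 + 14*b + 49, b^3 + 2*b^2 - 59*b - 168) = b + 7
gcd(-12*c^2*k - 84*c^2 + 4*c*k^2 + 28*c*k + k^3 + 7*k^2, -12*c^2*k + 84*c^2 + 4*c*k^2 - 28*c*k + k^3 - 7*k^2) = 12*c^2 - 4*c*k - k^2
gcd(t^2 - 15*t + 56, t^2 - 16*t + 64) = t - 8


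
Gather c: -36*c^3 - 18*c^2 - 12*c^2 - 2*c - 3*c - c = -36*c^3 - 30*c^2 - 6*c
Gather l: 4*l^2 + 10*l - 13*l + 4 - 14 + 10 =4*l^2 - 3*l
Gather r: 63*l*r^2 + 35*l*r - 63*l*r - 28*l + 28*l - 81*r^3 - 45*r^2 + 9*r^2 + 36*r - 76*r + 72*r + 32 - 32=-81*r^3 + r^2*(63*l - 36) + r*(32 - 28*l)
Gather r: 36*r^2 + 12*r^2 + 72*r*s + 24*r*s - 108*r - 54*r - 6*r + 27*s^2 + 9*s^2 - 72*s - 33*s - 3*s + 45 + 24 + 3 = 48*r^2 + r*(96*s - 168) + 36*s^2 - 108*s + 72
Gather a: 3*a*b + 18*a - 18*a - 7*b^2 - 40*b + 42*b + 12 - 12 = 3*a*b - 7*b^2 + 2*b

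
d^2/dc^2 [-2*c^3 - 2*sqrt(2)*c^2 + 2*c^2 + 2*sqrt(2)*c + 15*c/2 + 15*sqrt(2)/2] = -12*c - 4*sqrt(2) + 4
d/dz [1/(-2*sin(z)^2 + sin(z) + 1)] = (4*sin(z) - 1)*cos(z)/(sin(z) + cos(2*z))^2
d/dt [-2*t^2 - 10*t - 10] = -4*t - 10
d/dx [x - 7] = 1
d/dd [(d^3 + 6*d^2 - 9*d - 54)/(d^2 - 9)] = 1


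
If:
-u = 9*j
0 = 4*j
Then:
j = 0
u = 0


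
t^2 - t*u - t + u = (t - 1)*(t - u)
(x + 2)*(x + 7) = x^2 + 9*x + 14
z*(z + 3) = z^2 + 3*z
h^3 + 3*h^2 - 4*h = h*(h - 1)*(h + 4)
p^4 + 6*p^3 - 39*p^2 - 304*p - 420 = (p - 7)*(p + 2)*(p + 5)*(p + 6)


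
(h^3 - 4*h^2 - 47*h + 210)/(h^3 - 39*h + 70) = (h - 6)/(h - 2)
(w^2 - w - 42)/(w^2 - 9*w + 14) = (w + 6)/(w - 2)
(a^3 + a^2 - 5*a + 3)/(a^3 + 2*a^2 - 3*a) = (a - 1)/a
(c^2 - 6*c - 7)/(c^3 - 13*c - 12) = (c - 7)/(c^2 - c - 12)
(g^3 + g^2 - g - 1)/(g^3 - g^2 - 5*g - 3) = (g - 1)/(g - 3)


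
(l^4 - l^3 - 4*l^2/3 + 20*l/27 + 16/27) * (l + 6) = l^5 + 5*l^4 - 22*l^3/3 - 196*l^2/27 + 136*l/27 + 32/9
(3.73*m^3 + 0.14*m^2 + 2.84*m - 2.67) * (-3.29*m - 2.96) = -12.2717*m^4 - 11.5014*m^3 - 9.758*m^2 + 0.3779*m + 7.9032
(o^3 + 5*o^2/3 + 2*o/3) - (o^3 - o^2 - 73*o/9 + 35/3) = 8*o^2/3 + 79*o/9 - 35/3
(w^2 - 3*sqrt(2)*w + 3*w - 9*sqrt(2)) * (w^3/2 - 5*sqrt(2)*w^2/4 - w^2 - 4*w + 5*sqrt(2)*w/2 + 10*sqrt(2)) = w^5/2 - 11*sqrt(2)*w^4/4 + w^4/2 - 11*sqrt(2)*w^3/4 + w^3/2 - 9*w^2/2 + 77*sqrt(2)*w^2/2 - 105*w + 66*sqrt(2)*w - 180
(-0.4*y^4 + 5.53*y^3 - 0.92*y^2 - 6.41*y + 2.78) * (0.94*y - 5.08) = -0.376*y^5 + 7.2302*y^4 - 28.9572*y^3 - 1.3518*y^2 + 35.176*y - 14.1224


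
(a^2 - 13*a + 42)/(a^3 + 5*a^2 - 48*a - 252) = (a - 6)/(a^2 + 12*a + 36)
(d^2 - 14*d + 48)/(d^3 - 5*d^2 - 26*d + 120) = (d - 8)/(d^2 + d - 20)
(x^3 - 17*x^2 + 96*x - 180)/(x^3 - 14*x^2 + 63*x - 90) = (x - 6)/(x - 3)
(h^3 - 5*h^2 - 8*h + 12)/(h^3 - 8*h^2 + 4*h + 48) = (h - 1)/(h - 4)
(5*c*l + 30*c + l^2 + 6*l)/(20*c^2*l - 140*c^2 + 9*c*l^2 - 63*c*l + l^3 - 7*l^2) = (l + 6)/(4*c*l - 28*c + l^2 - 7*l)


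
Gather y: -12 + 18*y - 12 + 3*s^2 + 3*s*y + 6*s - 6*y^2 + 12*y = 3*s^2 + 6*s - 6*y^2 + y*(3*s + 30) - 24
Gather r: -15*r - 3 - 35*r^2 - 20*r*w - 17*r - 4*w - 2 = -35*r^2 + r*(-20*w - 32) - 4*w - 5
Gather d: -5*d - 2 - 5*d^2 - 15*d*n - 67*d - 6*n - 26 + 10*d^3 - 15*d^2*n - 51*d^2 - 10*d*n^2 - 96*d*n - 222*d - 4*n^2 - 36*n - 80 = 10*d^3 + d^2*(-15*n - 56) + d*(-10*n^2 - 111*n - 294) - 4*n^2 - 42*n - 108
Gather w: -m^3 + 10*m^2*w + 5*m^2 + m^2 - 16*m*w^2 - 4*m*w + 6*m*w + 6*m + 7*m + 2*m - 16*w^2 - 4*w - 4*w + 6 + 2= -m^3 + 6*m^2 + 15*m + w^2*(-16*m - 16) + w*(10*m^2 + 2*m - 8) + 8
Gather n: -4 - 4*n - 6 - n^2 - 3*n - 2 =-n^2 - 7*n - 12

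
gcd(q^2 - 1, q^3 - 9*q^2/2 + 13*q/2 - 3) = q - 1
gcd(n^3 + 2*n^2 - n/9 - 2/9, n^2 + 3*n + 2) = n + 2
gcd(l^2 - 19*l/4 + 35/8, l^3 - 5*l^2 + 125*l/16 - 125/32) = l - 5/4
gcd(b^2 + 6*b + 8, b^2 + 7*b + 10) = b + 2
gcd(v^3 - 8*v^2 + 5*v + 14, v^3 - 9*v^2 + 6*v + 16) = v^2 - v - 2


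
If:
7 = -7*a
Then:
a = -1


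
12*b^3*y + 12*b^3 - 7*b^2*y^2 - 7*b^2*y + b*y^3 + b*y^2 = (-4*b + y)*(-3*b + y)*(b*y + b)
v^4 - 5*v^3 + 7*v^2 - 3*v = v*(v - 3)*(v - 1)^2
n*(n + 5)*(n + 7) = n^3 + 12*n^2 + 35*n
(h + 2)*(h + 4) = h^2 + 6*h + 8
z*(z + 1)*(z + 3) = z^3 + 4*z^2 + 3*z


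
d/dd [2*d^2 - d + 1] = 4*d - 1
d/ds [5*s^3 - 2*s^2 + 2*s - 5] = 15*s^2 - 4*s + 2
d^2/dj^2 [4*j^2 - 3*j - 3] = 8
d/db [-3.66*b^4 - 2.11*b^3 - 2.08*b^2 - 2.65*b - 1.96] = -14.64*b^3 - 6.33*b^2 - 4.16*b - 2.65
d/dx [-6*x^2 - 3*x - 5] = -12*x - 3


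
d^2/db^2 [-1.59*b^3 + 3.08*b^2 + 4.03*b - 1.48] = 6.16 - 9.54*b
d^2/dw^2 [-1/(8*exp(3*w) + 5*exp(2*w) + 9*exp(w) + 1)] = (-2*(24*exp(2*w) + 10*exp(w) + 9)^2*exp(w) + (72*exp(2*w) + 20*exp(w) + 9)*(8*exp(3*w) + 5*exp(2*w) + 9*exp(w) + 1))*exp(w)/(8*exp(3*w) + 5*exp(2*w) + 9*exp(w) + 1)^3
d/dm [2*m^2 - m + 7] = 4*m - 1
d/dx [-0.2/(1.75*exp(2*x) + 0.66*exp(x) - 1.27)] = (0.7*exp(x) + 0.132)*exp(x)/(1.75*exp(2*x) + 0.66*exp(x) - 1.27)^2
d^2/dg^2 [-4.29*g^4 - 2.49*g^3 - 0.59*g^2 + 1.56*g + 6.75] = -51.48*g^2 - 14.94*g - 1.18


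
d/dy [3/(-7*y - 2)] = 21/(7*y + 2)^2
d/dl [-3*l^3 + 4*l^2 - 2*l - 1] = -9*l^2 + 8*l - 2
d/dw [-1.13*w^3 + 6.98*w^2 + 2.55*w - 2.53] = -3.39*w^2 + 13.96*w + 2.55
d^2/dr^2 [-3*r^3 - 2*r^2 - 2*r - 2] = -18*r - 4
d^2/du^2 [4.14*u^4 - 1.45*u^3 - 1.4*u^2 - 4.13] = 49.68*u^2 - 8.7*u - 2.8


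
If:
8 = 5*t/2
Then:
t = 16/5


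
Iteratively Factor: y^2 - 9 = (y + 3)*(y - 3)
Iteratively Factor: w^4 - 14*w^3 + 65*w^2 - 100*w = (w - 5)*(w^3 - 9*w^2 + 20*w) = w*(w - 5)*(w^2 - 9*w + 20) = w*(w - 5)^2*(w - 4)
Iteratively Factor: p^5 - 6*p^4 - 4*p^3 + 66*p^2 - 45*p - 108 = (p - 4)*(p^4 - 2*p^3 - 12*p^2 + 18*p + 27) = (p - 4)*(p - 3)*(p^3 + p^2 - 9*p - 9) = (p - 4)*(p - 3)^2*(p^2 + 4*p + 3) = (p - 4)*(p - 3)^2*(p + 3)*(p + 1)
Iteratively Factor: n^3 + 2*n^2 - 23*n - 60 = (n + 4)*(n^2 - 2*n - 15) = (n - 5)*(n + 4)*(n + 3)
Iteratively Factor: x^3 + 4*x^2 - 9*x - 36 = (x + 4)*(x^2 - 9) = (x + 3)*(x + 4)*(x - 3)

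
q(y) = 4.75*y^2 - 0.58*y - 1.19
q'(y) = 9.5*y - 0.58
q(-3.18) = 48.69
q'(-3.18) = -30.79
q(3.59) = 57.95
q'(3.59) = 33.52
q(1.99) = 16.47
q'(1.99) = 18.32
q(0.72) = 0.85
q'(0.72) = 6.26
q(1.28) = 5.85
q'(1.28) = 11.58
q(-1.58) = 11.58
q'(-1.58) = -15.59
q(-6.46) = 200.78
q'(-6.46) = -61.95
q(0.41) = -0.63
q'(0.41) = 3.32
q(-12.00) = 689.77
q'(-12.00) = -114.58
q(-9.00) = 388.78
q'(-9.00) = -86.08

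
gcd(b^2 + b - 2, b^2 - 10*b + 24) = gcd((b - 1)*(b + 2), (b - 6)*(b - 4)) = 1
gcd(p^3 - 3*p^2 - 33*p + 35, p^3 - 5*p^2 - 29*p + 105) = p^2 - 2*p - 35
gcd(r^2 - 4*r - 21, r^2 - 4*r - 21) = r^2 - 4*r - 21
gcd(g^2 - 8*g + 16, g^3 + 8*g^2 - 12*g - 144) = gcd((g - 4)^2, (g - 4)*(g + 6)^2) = g - 4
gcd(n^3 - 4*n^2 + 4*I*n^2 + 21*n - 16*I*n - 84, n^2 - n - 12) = n - 4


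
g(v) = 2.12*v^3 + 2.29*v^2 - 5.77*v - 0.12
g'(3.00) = 65.21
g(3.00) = 60.42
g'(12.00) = 965.03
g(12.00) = 3923.76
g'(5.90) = 242.64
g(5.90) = 480.96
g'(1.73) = 21.19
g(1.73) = 7.73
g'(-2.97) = 36.73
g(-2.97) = -18.32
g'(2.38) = 41.16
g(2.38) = 27.70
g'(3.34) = 80.48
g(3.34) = 85.15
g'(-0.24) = -6.50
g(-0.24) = 1.37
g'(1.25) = 9.89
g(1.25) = 0.39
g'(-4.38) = 96.18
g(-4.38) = -109.05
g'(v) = 6.36*v^2 + 4.58*v - 5.77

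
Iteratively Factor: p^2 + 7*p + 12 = (p + 4)*(p + 3)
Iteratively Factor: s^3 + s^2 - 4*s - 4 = (s - 2)*(s^2 + 3*s + 2) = (s - 2)*(s + 2)*(s + 1)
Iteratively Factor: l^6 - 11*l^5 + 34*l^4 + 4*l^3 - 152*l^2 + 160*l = (l - 2)*(l^5 - 9*l^4 + 16*l^3 + 36*l^2 - 80*l) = (l - 2)*(l + 2)*(l^4 - 11*l^3 + 38*l^2 - 40*l) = (l - 2)^2*(l + 2)*(l^3 - 9*l^2 + 20*l) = l*(l - 2)^2*(l + 2)*(l^2 - 9*l + 20) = l*(l - 5)*(l - 2)^2*(l + 2)*(l - 4)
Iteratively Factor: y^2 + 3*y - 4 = (y + 4)*(y - 1)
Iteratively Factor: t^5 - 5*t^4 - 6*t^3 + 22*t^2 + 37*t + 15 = (t - 3)*(t^4 - 2*t^3 - 12*t^2 - 14*t - 5) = (t - 3)*(t + 1)*(t^3 - 3*t^2 - 9*t - 5) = (t - 3)*(t + 1)^2*(t^2 - 4*t - 5) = (t - 3)*(t + 1)^3*(t - 5)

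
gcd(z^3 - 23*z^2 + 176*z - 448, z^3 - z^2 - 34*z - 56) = z - 7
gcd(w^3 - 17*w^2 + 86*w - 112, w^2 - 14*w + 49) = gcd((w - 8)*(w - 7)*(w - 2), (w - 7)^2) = w - 7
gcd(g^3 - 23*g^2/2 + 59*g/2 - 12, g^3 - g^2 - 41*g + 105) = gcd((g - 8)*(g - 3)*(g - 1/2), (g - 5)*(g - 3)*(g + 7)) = g - 3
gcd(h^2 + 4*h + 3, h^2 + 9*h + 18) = h + 3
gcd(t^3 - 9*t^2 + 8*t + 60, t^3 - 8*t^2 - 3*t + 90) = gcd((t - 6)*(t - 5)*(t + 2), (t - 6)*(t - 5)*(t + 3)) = t^2 - 11*t + 30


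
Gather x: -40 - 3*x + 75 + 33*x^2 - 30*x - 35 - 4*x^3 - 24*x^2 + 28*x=-4*x^3 + 9*x^2 - 5*x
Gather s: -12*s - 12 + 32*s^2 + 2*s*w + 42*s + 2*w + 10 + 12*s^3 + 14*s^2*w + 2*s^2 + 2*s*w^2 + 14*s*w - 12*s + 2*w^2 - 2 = 12*s^3 + s^2*(14*w + 34) + s*(2*w^2 + 16*w + 18) + 2*w^2 + 2*w - 4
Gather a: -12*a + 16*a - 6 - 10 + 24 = 4*a + 8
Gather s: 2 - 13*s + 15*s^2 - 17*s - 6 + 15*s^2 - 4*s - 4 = 30*s^2 - 34*s - 8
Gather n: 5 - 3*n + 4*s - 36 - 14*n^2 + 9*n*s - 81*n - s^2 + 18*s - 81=-14*n^2 + n*(9*s - 84) - s^2 + 22*s - 112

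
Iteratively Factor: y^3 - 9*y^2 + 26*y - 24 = (y - 4)*(y^2 - 5*y + 6) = (y - 4)*(y - 3)*(y - 2)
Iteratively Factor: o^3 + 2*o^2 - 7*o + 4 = (o - 1)*(o^2 + 3*o - 4) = (o - 1)*(o + 4)*(o - 1)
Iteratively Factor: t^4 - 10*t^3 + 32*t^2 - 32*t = (t)*(t^3 - 10*t^2 + 32*t - 32) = t*(t - 2)*(t^2 - 8*t + 16) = t*(t - 4)*(t - 2)*(t - 4)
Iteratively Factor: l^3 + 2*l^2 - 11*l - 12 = (l + 4)*(l^2 - 2*l - 3) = (l - 3)*(l + 4)*(l + 1)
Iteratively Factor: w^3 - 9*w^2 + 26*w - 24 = (w - 3)*(w^2 - 6*w + 8) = (w - 3)*(w - 2)*(w - 4)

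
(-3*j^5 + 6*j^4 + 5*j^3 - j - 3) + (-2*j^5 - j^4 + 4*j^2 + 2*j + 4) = -5*j^5 + 5*j^4 + 5*j^3 + 4*j^2 + j + 1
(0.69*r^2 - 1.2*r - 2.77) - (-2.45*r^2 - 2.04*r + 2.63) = 3.14*r^2 + 0.84*r - 5.4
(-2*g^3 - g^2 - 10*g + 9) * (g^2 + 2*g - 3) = -2*g^5 - 5*g^4 - 6*g^3 - 8*g^2 + 48*g - 27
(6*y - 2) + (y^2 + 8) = y^2 + 6*y + 6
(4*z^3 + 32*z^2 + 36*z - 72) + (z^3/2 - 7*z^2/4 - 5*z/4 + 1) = 9*z^3/2 + 121*z^2/4 + 139*z/4 - 71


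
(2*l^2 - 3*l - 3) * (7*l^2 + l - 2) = 14*l^4 - 19*l^3 - 28*l^2 + 3*l + 6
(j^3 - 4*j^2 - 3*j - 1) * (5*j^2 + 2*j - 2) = 5*j^5 - 18*j^4 - 25*j^3 - 3*j^2 + 4*j + 2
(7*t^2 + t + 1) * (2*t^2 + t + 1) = 14*t^4 + 9*t^3 + 10*t^2 + 2*t + 1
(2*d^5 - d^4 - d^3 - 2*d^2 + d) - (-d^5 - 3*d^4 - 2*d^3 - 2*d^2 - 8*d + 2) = 3*d^5 + 2*d^4 + d^3 + 9*d - 2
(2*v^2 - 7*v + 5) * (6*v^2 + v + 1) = 12*v^4 - 40*v^3 + 25*v^2 - 2*v + 5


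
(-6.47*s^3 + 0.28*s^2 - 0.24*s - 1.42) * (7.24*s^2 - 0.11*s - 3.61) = -46.8428*s^5 + 2.7389*s^4 + 21.5883*s^3 - 11.2652*s^2 + 1.0226*s + 5.1262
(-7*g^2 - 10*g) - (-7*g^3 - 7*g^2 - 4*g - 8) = 7*g^3 - 6*g + 8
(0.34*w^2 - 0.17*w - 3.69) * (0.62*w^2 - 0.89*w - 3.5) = 0.2108*w^4 - 0.408*w^3 - 3.3265*w^2 + 3.8791*w + 12.915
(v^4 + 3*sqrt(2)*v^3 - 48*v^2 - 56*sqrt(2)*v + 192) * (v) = v^5 + 3*sqrt(2)*v^4 - 48*v^3 - 56*sqrt(2)*v^2 + 192*v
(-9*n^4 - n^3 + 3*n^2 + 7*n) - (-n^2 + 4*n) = -9*n^4 - n^3 + 4*n^2 + 3*n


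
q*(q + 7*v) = q^2 + 7*q*v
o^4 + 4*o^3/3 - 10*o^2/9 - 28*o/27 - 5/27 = (o - 1)*(o + 1/3)^2*(o + 5/3)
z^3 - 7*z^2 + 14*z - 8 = (z - 4)*(z - 2)*(z - 1)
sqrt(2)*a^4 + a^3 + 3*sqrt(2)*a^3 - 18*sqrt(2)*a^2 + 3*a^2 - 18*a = a*(a - 3)*(a + 6)*(sqrt(2)*a + 1)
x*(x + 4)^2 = x^3 + 8*x^2 + 16*x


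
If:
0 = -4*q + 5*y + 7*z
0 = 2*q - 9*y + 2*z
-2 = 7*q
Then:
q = -2/7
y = -44/511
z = -52/511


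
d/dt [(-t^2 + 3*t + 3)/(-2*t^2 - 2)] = (3*t^2 + 8*t - 3)/(2*(t^4 + 2*t^2 + 1))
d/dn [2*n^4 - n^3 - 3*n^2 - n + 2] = 8*n^3 - 3*n^2 - 6*n - 1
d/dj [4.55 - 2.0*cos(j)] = 2.0*sin(j)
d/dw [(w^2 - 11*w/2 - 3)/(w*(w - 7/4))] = 12*(5*w^2 + 8*w - 7)/(w^2*(16*w^2 - 56*w + 49))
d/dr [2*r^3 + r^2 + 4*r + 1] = 6*r^2 + 2*r + 4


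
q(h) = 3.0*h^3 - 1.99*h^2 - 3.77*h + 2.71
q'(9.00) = 689.41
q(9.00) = 1994.59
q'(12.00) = 1244.47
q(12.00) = 4854.91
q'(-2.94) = 85.72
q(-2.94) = -79.64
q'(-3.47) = 118.41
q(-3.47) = -133.52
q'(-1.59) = 25.31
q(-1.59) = -8.39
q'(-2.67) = 71.02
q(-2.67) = -58.51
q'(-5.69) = 310.26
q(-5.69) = -592.93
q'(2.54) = 44.19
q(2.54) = 29.46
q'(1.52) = 10.97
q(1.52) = 2.92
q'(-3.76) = 138.43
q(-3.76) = -170.72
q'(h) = 9.0*h^2 - 3.98*h - 3.77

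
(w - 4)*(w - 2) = w^2 - 6*w + 8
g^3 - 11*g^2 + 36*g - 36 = (g - 6)*(g - 3)*(g - 2)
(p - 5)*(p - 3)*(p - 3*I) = p^3 - 8*p^2 - 3*I*p^2 + 15*p + 24*I*p - 45*I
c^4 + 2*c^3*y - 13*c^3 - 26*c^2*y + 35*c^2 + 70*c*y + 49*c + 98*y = (c - 7)^2*(c + 1)*(c + 2*y)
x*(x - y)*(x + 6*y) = x^3 + 5*x^2*y - 6*x*y^2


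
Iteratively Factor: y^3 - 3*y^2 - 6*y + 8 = (y - 4)*(y^2 + y - 2) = (y - 4)*(y - 1)*(y + 2)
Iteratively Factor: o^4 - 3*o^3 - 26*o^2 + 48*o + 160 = (o - 4)*(o^3 + o^2 - 22*o - 40) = (o - 4)*(o + 4)*(o^2 - 3*o - 10) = (o - 4)*(o + 2)*(o + 4)*(o - 5)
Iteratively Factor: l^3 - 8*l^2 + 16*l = (l - 4)*(l^2 - 4*l) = (l - 4)^2*(l)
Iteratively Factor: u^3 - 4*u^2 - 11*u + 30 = (u + 3)*(u^2 - 7*u + 10) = (u - 2)*(u + 3)*(u - 5)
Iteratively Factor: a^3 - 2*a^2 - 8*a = (a - 4)*(a^2 + 2*a) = (a - 4)*(a + 2)*(a)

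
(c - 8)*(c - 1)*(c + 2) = c^3 - 7*c^2 - 10*c + 16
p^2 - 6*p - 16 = (p - 8)*(p + 2)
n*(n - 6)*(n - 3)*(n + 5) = n^4 - 4*n^3 - 27*n^2 + 90*n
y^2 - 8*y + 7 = (y - 7)*(y - 1)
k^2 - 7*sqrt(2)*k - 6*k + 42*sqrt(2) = (k - 6)*(k - 7*sqrt(2))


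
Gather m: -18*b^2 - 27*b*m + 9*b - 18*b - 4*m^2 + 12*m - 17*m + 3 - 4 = -18*b^2 - 9*b - 4*m^2 + m*(-27*b - 5) - 1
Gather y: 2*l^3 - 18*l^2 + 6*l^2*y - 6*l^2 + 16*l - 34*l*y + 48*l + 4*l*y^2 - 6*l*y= 2*l^3 - 24*l^2 + 4*l*y^2 + 64*l + y*(6*l^2 - 40*l)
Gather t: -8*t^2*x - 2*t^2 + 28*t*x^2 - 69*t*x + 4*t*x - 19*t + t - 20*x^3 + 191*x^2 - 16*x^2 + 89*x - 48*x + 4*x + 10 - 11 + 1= t^2*(-8*x - 2) + t*(28*x^2 - 65*x - 18) - 20*x^3 + 175*x^2 + 45*x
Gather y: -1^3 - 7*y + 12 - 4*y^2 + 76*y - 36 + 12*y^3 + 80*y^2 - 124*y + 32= 12*y^3 + 76*y^2 - 55*y + 7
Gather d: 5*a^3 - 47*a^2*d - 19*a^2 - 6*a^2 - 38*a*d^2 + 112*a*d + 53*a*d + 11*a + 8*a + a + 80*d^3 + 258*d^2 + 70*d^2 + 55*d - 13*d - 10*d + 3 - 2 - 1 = 5*a^3 - 25*a^2 + 20*a + 80*d^3 + d^2*(328 - 38*a) + d*(-47*a^2 + 165*a + 32)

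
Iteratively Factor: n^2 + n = (n + 1)*(n)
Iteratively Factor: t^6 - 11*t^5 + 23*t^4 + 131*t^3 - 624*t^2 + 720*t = (t - 5)*(t^5 - 6*t^4 - 7*t^3 + 96*t^2 - 144*t) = (t - 5)*(t - 3)*(t^4 - 3*t^3 - 16*t^2 + 48*t) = (t - 5)*(t - 3)*(t + 4)*(t^3 - 7*t^2 + 12*t) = (t - 5)*(t - 4)*(t - 3)*(t + 4)*(t^2 - 3*t) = (t - 5)*(t - 4)*(t - 3)^2*(t + 4)*(t)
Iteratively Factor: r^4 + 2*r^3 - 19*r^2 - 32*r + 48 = (r + 3)*(r^3 - r^2 - 16*r + 16) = (r - 1)*(r + 3)*(r^2 - 16) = (r - 4)*(r - 1)*(r + 3)*(r + 4)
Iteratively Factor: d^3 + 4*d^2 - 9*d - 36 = (d + 4)*(d^2 - 9) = (d - 3)*(d + 4)*(d + 3)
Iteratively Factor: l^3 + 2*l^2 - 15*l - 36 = (l - 4)*(l^2 + 6*l + 9) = (l - 4)*(l + 3)*(l + 3)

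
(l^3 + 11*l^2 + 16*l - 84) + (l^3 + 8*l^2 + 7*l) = 2*l^3 + 19*l^2 + 23*l - 84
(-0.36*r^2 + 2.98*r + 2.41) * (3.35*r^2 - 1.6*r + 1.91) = -1.206*r^4 + 10.559*r^3 + 2.6179*r^2 + 1.8358*r + 4.6031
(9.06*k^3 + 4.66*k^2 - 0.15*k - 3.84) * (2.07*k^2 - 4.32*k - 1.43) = 18.7542*k^5 - 29.493*k^4 - 33.3975*k^3 - 13.9646*k^2 + 16.8033*k + 5.4912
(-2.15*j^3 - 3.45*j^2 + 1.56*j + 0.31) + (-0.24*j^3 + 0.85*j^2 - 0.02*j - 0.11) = -2.39*j^3 - 2.6*j^2 + 1.54*j + 0.2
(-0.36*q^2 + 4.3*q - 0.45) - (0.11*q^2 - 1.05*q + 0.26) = -0.47*q^2 + 5.35*q - 0.71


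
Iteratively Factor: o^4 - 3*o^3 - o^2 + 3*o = (o)*(o^3 - 3*o^2 - o + 3) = o*(o - 1)*(o^2 - 2*o - 3) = o*(o - 1)*(o + 1)*(o - 3)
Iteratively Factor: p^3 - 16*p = (p)*(p^2 - 16) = p*(p + 4)*(p - 4)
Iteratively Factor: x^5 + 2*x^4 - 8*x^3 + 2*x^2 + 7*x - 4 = (x - 1)*(x^4 + 3*x^3 - 5*x^2 - 3*x + 4) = (x - 1)^2*(x^3 + 4*x^2 - x - 4) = (x - 1)^2*(x + 4)*(x^2 - 1) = (x - 1)^2*(x + 1)*(x + 4)*(x - 1)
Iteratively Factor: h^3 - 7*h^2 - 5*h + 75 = (h - 5)*(h^2 - 2*h - 15) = (h - 5)^2*(h + 3)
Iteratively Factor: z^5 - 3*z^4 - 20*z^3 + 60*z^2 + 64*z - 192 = (z - 2)*(z^4 - z^3 - 22*z^2 + 16*z + 96) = (z - 3)*(z - 2)*(z^3 + 2*z^2 - 16*z - 32) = (z - 3)*(z - 2)*(z + 4)*(z^2 - 2*z - 8) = (z - 3)*(z - 2)*(z + 2)*(z + 4)*(z - 4)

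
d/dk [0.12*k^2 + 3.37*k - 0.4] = 0.24*k + 3.37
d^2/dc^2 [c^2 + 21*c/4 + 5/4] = 2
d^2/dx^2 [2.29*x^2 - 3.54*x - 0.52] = 4.58000000000000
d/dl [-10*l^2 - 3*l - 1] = -20*l - 3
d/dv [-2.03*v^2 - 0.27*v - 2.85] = -4.06*v - 0.27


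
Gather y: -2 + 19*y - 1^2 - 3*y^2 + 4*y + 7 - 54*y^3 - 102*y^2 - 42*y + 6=-54*y^3 - 105*y^2 - 19*y + 10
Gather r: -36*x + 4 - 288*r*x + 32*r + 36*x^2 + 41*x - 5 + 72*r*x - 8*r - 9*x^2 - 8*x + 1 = r*(24 - 216*x) + 27*x^2 - 3*x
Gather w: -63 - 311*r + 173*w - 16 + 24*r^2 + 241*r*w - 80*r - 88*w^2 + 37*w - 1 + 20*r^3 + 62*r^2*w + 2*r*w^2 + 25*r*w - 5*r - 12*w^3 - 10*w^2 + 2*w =20*r^3 + 24*r^2 - 396*r - 12*w^3 + w^2*(2*r - 98) + w*(62*r^2 + 266*r + 212) - 80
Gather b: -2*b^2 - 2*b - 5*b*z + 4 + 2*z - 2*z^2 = -2*b^2 + b*(-5*z - 2) - 2*z^2 + 2*z + 4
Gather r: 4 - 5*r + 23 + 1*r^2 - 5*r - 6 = r^2 - 10*r + 21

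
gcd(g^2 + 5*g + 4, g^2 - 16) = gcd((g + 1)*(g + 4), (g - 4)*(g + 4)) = g + 4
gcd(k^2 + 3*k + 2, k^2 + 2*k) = k + 2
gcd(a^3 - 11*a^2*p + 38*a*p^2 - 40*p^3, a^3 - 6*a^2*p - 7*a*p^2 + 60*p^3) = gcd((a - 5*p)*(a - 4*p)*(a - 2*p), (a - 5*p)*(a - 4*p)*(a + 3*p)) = a^2 - 9*a*p + 20*p^2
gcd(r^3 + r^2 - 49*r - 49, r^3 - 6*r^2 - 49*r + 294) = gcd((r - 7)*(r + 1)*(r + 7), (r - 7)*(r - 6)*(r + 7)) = r^2 - 49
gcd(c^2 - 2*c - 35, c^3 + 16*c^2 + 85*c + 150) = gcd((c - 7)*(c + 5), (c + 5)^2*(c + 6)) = c + 5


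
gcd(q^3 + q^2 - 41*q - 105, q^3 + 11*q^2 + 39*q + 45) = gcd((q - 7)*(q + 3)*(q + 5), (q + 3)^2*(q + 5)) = q^2 + 8*q + 15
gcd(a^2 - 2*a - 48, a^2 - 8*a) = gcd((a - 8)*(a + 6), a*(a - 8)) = a - 8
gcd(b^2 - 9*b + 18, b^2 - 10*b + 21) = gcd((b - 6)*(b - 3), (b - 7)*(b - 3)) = b - 3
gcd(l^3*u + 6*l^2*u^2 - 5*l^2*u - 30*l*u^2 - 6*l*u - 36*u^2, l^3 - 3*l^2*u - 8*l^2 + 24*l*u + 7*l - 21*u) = 1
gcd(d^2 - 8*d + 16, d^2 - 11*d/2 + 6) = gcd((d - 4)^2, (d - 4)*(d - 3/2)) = d - 4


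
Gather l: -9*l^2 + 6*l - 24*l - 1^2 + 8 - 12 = -9*l^2 - 18*l - 5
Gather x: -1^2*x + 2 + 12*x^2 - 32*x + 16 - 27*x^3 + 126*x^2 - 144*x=-27*x^3 + 138*x^2 - 177*x + 18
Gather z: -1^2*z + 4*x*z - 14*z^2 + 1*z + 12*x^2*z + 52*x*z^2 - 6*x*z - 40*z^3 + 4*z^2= -40*z^3 + z^2*(52*x - 10) + z*(12*x^2 - 2*x)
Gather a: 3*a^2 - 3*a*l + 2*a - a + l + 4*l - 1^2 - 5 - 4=3*a^2 + a*(1 - 3*l) + 5*l - 10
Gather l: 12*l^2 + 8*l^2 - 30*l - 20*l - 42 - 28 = 20*l^2 - 50*l - 70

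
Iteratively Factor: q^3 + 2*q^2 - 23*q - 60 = (q - 5)*(q^2 + 7*q + 12) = (q - 5)*(q + 4)*(q + 3)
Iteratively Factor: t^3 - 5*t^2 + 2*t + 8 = (t + 1)*(t^2 - 6*t + 8) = (t - 2)*(t + 1)*(t - 4)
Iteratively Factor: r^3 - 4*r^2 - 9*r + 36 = (r - 4)*(r^2 - 9) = (r - 4)*(r + 3)*(r - 3)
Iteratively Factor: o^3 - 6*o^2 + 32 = (o - 4)*(o^2 - 2*o - 8) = (o - 4)*(o + 2)*(o - 4)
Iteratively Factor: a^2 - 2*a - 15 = (a - 5)*(a + 3)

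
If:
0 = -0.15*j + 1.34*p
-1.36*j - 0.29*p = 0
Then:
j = 0.00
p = 0.00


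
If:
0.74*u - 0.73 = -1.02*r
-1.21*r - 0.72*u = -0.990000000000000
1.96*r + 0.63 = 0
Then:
No Solution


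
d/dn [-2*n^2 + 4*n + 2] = 4 - 4*n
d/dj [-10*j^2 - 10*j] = -20*j - 10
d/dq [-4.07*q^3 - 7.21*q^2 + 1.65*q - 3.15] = -12.21*q^2 - 14.42*q + 1.65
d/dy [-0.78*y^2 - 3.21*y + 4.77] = -1.56*y - 3.21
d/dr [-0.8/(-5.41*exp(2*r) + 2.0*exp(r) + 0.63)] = (1.6 - 8.656*exp(r))*exp(r)/(-5.41*exp(2*r) + 2.0*exp(r) + 0.63)^2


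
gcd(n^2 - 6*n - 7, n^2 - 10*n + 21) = n - 7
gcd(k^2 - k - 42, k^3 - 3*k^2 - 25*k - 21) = k - 7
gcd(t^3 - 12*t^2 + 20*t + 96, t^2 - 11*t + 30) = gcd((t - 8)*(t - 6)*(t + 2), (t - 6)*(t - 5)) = t - 6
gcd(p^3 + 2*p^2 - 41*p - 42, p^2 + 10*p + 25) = 1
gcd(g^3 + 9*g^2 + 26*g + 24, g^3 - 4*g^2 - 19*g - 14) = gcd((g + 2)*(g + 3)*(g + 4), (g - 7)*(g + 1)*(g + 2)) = g + 2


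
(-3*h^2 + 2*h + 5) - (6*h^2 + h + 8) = -9*h^2 + h - 3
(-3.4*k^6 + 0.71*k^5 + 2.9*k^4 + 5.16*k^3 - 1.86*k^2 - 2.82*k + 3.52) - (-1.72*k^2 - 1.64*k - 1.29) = -3.4*k^6 + 0.71*k^5 + 2.9*k^4 + 5.16*k^3 - 0.14*k^2 - 1.18*k + 4.81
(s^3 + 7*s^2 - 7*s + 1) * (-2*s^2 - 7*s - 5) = -2*s^5 - 21*s^4 - 40*s^3 + 12*s^2 + 28*s - 5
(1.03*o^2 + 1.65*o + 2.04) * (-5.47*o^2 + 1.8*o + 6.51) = -5.6341*o^4 - 7.1715*o^3 - 1.4835*o^2 + 14.4135*o + 13.2804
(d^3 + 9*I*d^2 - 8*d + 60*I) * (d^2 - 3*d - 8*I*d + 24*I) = d^5 - 3*d^4 + I*d^4 + 64*d^3 - 3*I*d^3 - 192*d^2 + 124*I*d^2 + 480*d - 372*I*d - 1440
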